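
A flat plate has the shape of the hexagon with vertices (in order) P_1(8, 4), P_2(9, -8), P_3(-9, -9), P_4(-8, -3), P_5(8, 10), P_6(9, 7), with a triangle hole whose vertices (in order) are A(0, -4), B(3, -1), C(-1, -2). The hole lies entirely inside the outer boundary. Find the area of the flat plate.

199.5

Outer boundary:
Apply Gauss's area formula: 2A = Σ (x_i·y_{i+1} − x_{i+1}·y_i), indices taken mod 6.
Σ = (-100) + (-153) + (-45) + (-56) + (-34) + (-20) = -408
Area = |Σ|/2 = 204.
Hole:
A→B: (0)(-1) − (3)(-4) = 12
B→C: (3)(-2) − (-1)(-1) = -7
C→A: (-1)(-4) − (0)(-2) = 4
Σ = 9
Area = |Σ|/2 = 4.5.
Net area = 204 − 4.5 = 199.5.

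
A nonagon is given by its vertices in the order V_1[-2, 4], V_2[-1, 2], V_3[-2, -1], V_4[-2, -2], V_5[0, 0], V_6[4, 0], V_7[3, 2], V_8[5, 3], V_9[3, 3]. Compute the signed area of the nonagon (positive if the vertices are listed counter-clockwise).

Apply the shoelace formula: 2A = Σ (x_i·y_{i+1} − x_{i+1}·y_i), indices taken mod 9.
Cross-terms: 0, 5, 2, 0, 0, 8, -1, 6, 18  ⇒  Σ = 38
Signed area = Σ/2 = 19 (positive ⇒ counter-clockwise traversal).

19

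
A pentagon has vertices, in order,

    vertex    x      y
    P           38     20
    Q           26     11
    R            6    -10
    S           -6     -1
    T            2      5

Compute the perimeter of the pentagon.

108

|PQ| = √((-12)² + (-9)²) = √225 = 15
|QR| = √((-20)² + (-21)²) = √841 = 29
|RS| = √((-12)² + (9)²) = √225 = 15
|ST| = √((8)² + (6)²) = √100 = 10
|TP| = √((36)² + (15)²) = √1521 = 39
Perimeter = 15 + 29 + 15 + 10 + 39 = 108.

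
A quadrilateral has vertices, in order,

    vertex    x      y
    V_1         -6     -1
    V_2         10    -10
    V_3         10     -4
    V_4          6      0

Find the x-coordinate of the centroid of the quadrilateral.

466/111

Apply the surveyor's formula. First the cross-terms c_i = x_i·y_{i+1} − x_{i+1}·y_i:
  70, 60, 24, -6  ⇒  2A = 148, A = 74.
Then Σ (x_i + x_{i+1})·c_i = 1864, so x̄ = 1864 / (6·74) = 466/111.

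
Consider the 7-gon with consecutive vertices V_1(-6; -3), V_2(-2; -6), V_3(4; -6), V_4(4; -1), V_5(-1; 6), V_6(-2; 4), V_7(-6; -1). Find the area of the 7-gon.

77.5

Σ = (30) + (36) + (20) + (23) + (8) + (26) + (12) = 155
Area = |Σ|/2 = 77.5.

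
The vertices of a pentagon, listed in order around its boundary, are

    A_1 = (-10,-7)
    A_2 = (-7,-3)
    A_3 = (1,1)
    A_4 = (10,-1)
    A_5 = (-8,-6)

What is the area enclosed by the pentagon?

53

Apply the surveyor's formula: 2A = Σ (x_i·y_{i+1} − x_{i+1}·y_i), indices taken mod 5.
A_1→A_2: (-10)(-3) − (-7)(-7) = -19
A_2→A_3: (-7)(1) − (1)(-3) = -4
A_3→A_4: (1)(-1) − (10)(1) = -11
A_4→A_5: (10)(-6) − (-8)(-1) = -68
A_5→A_1: (-8)(-7) − (-10)(-6) = -4
Σ = -106
Area = |Σ|/2 = 53.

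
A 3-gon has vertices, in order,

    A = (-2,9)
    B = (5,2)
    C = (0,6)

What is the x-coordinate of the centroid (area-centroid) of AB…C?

Apply Gauss's area formula. First the cross-terms c_i = x_i·y_{i+1} − x_{i+1}·y_i:
  -49, 30, 12  ⇒  2A = -7, A = -3.5.
Then Σ (x_i + x_{i+1})·c_i = -21, so x̄ = -21 / (6·(-3.5)) = 1.

1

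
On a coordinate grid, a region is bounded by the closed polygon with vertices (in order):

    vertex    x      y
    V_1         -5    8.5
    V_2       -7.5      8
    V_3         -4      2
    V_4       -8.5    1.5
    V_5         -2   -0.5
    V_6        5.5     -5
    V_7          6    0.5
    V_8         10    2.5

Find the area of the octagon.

Apply the shoelace (surveyor's) formula: 2A = Σ (x_i·y_{i+1} − x_{i+1}·y_i), indices taken mod 8.
Σ = (23.75) + (17) + (11) + (7.25) + (12.75) + (32.75) + (10) + (97.5) = 212
Area = |Σ|/2 = 106.

106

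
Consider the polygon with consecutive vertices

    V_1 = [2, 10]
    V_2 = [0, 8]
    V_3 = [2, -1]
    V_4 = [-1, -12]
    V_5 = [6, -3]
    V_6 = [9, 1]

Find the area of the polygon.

Apply the shoelace formula: 2A = Σ (x_i·y_{i+1} − x_{i+1}·y_i), indices taken mod 6.
Cross-terms: 16, -16, -25, 75, 33, 88  ⇒  Σ = 171
Area = |Σ|/2 = 85.5.

85.5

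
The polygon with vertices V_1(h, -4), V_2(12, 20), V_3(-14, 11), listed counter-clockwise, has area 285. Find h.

6

Write out the shoelace sum; only the two edges meeting at V_1 involve h:
2·Area = [((-14)·(-4) − h·11) + (h·20 − 12·(-4))] + 412
       = 9·h + 516 = 570
⇒ h = 6.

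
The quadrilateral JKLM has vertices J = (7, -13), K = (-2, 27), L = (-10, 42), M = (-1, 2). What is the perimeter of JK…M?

116

|JK| = √((-9)² + (40)²) = √1681 = 41
|KL| = √((-8)² + (15)²) = √289 = 17
|LM| = √((9)² + (-40)²) = √1681 = 41
|MJ| = √((8)² + (-15)²) = √289 = 17
Perimeter = 41 + 17 + 41 + 17 = 116.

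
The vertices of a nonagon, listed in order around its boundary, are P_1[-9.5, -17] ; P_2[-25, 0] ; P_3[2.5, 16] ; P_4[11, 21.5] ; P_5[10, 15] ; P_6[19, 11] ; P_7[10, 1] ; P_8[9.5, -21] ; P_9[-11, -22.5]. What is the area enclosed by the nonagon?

977.125

Apply the shoelace (surveyor's) formula: 2A = Σ (x_i·y_{i+1} − x_{i+1}·y_i), indices taken mod 9.
Σ = (-425) + (-400) + (-122.25) + (-50) + (-175) + (-91) + (-219.5) + (-444.75) + (-26.75) = -1954.25
Area = |Σ|/2 = 977.125.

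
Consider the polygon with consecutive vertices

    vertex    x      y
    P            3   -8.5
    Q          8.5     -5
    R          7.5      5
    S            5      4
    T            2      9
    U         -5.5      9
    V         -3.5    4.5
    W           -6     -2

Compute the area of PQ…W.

Σ = (57.25) + (80) + (5) + (37) + (67.5) + (6.75) + (34) + (57) = 344.5
Area = |Σ|/2 = 172.25.

172.25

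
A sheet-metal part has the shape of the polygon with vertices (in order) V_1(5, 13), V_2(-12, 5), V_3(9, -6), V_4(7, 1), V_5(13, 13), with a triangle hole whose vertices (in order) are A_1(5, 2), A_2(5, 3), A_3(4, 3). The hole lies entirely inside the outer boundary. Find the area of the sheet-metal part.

Outer boundary:
V_1→V_2: (5)(5) − (-12)(13) = 181
V_2→V_3: (-12)(-6) − (9)(5) = 27
V_3→V_4: (9)(1) − (7)(-6) = 51
V_4→V_5: (7)(13) − (13)(1) = 78
V_5→V_1: (13)(13) − (5)(13) = 104
Σ = 441
Area = |Σ|/2 = 220.5.
Hole:
Apply the shoelace formula: 2A = Σ (x_i·y_{i+1} − x_{i+1}·y_i), indices taken mod 3.
A_1→A_2: (5)(3) − (5)(2) = 5
A_2→A_3: (5)(3) − (4)(3) = 3
A_3→A_1: (4)(2) − (5)(3) = -7
Σ = 1
Area = |Σ|/2 = 0.5.
Net area = 220.5 − 0.5 = 220.

220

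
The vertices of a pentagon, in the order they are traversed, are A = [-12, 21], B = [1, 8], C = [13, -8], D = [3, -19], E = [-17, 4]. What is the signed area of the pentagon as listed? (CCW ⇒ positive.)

Apply Gauss's area formula: 2A = Σ (x_i·y_{i+1} − x_{i+1}·y_i), indices taken mod 5.
A→B: (-12)(8) − (1)(21) = -117
B→C: (1)(-8) − (13)(8) = -112
C→D: (13)(-19) − (3)(-8) = -223
D→E: (3)(4) − (-17)(-19) = -311
E→A: (-17)(21) − (-12)(4) = -309
Σ = -1072
Signed area = Σ/2 = -536 (negative ⇒ clockwise traversal).

-536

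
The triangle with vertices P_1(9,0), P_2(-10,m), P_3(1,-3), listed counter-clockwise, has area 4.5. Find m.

-6

Write out the shoelace sum; only the two edges meeting at P_2 involve m:
2·Area = [(9·m − (-10)·0) + ((-10)·(-3) − 1·m)] + 27
       = 8·m + 57 = 9
⇒ m = -6.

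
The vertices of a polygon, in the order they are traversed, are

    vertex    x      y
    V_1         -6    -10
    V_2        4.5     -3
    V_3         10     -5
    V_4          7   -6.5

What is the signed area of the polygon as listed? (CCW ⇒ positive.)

Apply the shoelace formula: 2A = Σ (x_i·y_{i+1} − x_{i+1}·y_i), indices taken mod 4.
V_1→V_2: (-6)(-3) − (4.5)(-10) = 63
V_2→V_3: (4.5)(-5) − (10)(-3) = 7.5
V_3→V_4: (10)(-6.5) − (7)(-5) = -30
V_4→V_1: (7)(-10) − (-6)(-6.5) = -109
Σ = -68.5
Signed area = Σ/2 = -34.25 (negative ⇒ clockwise traversal).

-34.25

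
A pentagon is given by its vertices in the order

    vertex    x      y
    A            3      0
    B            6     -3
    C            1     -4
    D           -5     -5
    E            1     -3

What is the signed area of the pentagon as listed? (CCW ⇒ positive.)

Apply Gauss's area formula: 2A = Σ (x_i·y_{i+1} − x_{i+1}·y_i), indices taken mod 5.
Σ = (-9) + (-21) + (-25) + (20) + (9) = -26
Signed area = Σ/2 = -13 (negative ⇒ clockwise traversal).

-13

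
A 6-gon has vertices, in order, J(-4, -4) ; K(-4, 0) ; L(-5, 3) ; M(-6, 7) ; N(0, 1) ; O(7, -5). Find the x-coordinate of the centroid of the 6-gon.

-133/159

Apply the shoelace (surveyor's) formula. First the cross-terms c_i = x_i·y_{i+1} − x_{i+1}·y_i:
  -16, -12, -17, -6, -7, -48  ⇒  2A = -106, A = -53.
Then Σ (x_i + x_{i+1})·c_i = 266, so x̄ = 266 / (6·(-53)) = -133/159.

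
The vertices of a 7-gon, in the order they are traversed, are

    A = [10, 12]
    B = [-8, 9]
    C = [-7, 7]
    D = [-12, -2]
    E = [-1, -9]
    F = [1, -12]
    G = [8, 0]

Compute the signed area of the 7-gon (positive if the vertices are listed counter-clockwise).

Cross-terms: 186, 7, 98, 106, 21, 96, 96  ⇒  Σ = 610
Signed area = Σ/2 = 305 (positive ⇒ counter-clockwise traversal).

305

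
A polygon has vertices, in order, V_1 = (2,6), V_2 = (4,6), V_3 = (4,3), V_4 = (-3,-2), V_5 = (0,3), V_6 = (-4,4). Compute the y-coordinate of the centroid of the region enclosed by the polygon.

Apply the shoelace (surveyor's) formula. First the cross-terms c_i = x_i·y_{i+1} − x_{i+1}·y_i:
  -12, -12, 1, -9, 12, -32  ⇒  2A = -52, A = -26.
Then Σ (y_i + y_{i+1})·c_i = -496, so ȳ = -496 / (6·(-26)) = 124/39.

124/39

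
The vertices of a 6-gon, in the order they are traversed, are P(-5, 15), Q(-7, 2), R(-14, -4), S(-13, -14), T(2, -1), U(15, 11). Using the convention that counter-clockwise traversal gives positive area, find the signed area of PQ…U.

326.5

Apply the shoelace formula: 2A = Σ (x_i·y_{i+1} − x_{i+1}·y_i), indices taken mod 6.
Cross-terms: 95, 56, 144, 41, 37, 280  ⇒  Σ = 653
Signed area = Σ/2 = 326.5 (positive ⇒ counter-clockwise traversal).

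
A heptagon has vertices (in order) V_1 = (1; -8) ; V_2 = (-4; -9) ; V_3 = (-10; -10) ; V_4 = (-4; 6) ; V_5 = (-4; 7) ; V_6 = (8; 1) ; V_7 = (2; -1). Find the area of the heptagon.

Σ = (-41) + (-50) + (-100) + (-4) + (-60) + (-10) + (-15) = -280
Area = |Σ|/2 = 140.

140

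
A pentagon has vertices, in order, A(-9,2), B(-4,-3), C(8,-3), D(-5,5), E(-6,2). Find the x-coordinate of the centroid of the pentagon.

-91/61

Apply the shoelace (surveyor's) formula. First the cross-terms c_i = x_i·y_{i+1} − x_{i+1}·y_i:
  35, 36, 25, 20, 6  ⇒  2A = 122, A = 61.
Then Σ (x_i + x_{i+1})·c_i = -546, so x̄ = -546 / (6·61) = -91/61.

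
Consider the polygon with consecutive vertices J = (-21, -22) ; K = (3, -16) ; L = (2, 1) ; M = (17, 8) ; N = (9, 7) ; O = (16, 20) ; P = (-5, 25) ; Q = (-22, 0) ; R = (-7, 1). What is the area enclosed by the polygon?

Apply the shoelace (surveyor's) formula: 2A = Σ (x_i·y_{i+1} − x_{i+1}·y_i), indices taken mod 9.
Σ = (402) + (35) + (-1) + (47) + (68) + (500) + (550) + (-22) + (175) = 1754
Area = |Σ|/2 = 877.

877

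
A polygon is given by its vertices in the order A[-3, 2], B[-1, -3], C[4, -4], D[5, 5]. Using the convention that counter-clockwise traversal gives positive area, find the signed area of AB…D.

46

Apply the surveyor's formula: 2A = Σ (x_i·y_{i+1} − x_{i+1}·y_i), indices taken mod 4.
A→B: (-3)(-3) − (-1)(2) = 11
B→C: (-1)(-4) − (4)(-3) = 16
C→D: (4)(5) − (5)(-4) = 40
D→A: (5)(2) − (-3)(5) = 25
Σ = 92
Signed area = Σ/2 = 46 (positive ⇒ counter-clockwise traversal).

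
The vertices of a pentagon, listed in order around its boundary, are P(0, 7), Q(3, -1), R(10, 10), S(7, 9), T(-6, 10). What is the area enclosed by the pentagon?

Σ = (-21) + (40) + (20) + (124) + (-42) = 121
Area = |Σ|/2 = 60.5.

60.5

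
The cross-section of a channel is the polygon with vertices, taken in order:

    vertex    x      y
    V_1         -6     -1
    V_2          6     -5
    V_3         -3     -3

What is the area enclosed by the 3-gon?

6

Σ = (36) + (-33) + (-15) = -12
Area = |Σ|/2 = 6.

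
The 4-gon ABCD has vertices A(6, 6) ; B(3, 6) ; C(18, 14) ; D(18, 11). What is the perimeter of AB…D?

36

|AB| = √((-3)² + (0)²) = √9 = 3
|BC| = √((15)² + (8)²) = √289 = 17
|CD| = √((0)² + (-3)²) = √9 = 3
|DA| = √((-12)² + (-5)²) = √169 = 13
Perimeter = 3 + 17 + 3 + 13 = 36.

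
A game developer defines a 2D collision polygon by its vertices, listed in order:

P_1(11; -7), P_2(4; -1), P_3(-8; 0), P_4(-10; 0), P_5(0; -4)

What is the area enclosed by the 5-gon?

Apply Gauss's area formula: 2A = Σ (x_i·y_{i+1} − x_{i+1}·y_i), indices taken mod 5.
Σ = (17) + (-8) + (0) + (40) + (44) = 93
Area = |Σ|/2 = 46.5.

46.5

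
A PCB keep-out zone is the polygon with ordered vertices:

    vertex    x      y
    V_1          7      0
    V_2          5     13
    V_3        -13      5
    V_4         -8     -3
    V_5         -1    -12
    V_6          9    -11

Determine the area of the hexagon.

Apply the surveyor's formula: 2A = Σ (x_i·y_{i+1} − x_{i+1}·y_i), indices taken mod 6.
V_1→V_2: (7)(13) − (5)(0) = 91
V_2→V_3: (5)(5) − (-13)(13) = 194
V_3→V_4: (-13)(-3) − (-8)(5) = 79
V_4→V_5: (-8)(-12) − (-1)(-3) = 93
V_5→V_6: (-1)(-11) − (9)(-12) = 119
V_6→V_1: (9)(0) − (7)(-11) = 77
Σ = 653
Area = |Σ|/2 = 326.5.

326.5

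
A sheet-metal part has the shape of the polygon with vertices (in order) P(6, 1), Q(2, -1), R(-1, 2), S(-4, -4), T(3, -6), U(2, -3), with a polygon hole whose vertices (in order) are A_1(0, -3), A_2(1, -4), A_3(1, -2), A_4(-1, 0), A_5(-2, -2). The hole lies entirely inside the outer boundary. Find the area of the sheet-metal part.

27.5

Outer boundary:
Apply the shoelace formula: 2A = Σ (x_i·y_{i+1} − x_{i+1}·y_i), indices taken mod 6.
P→Q: (6)(-1) − (2)(1) = -8
Q→R: (2)(2) − (-1)(-1) = 3
R→S: (-1)(-4) − (-4)(2) = 12
S→T: (-4)(-6) − (3)(-4) = 36
T→U: (3)(-3) − (2)(-6) = 3
U→P: (2)(1) − (6)(-3) = 20
Σ = 66
Area = |Σ|/2 = 33.
Hole:
Σ = (3) + (2) + (-2) + (2) + (6) = 11
Area = |Σ|/2 = 5.5.
Net area = 33 − 5.5 = 27.5.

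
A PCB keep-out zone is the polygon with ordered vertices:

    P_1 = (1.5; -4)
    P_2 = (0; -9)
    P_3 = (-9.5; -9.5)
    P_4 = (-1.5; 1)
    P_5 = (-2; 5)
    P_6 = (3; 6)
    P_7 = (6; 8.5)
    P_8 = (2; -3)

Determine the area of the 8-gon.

102.125

P_1→P_2: (1.5)(-9) − (0)(-4) = -13.5
P_2→P_3: (0)(-9.5) − (-9.5)(-9) = -85.5
P_3→P_4: (-9.5)(1) − (-1.5)(-9.5) = -23.75
P_4→P_5: (-1.5)(5) − (-2)(1) = -5.5
P_5→P_6: (-2)(6) − (3)(5) = -27
P_6→P_7: (3)(8.5) − (6)(6) = -10.5
P_7→P_8: (6)(-3) − (2)(8.5) = -35
P_8→P_1: (2)(-4) − (1.5)(-3) = -3.5
Σ = -204.25
Area = |Σ|/2 = 102.125.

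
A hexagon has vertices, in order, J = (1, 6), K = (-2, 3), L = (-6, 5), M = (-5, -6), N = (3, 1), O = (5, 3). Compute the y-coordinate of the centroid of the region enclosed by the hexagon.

83/96

Apply the shoelace formula. First the cross-terms c_i = x_i·y_{i+1} − x_{i+1}·y_i:
  15, 8, 61, 13, 4, 27  ⇒  2A = 128, A = 64.
Then Σ (y_i + y_{i+1})·c_i = 332, so ȳ = 332 / (6·64) = 83/96.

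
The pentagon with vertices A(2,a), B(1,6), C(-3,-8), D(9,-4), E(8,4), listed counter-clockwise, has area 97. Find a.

Write out the shoelace sum; only the two edges meeting at A involve a:
2·Area = [(8·a − 2·4) + (2·6 − 1·a)] + 162
       = 7·a + 166 = 194
⇒ a = 4.

4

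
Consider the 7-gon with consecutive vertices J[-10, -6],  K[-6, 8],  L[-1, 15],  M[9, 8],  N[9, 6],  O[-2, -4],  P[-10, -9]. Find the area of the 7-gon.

Apply the surveyor's formula: 2A = Σ (x_i·y_{i+1} − x_{i+1}·y_i), indices taken mod 7.
J→K: (-10)(8) − (-6)(-6) = -116
K→L: (-6)(15) − (-1)(8) = -82
L→M: (-1)(8) − (9)(15) = -143
M→N: (9)(6) − (9)(8) = -18
N→O: (9)(-4) − (-2)(6) = -24
O→P: (-2)(-9) − (-10)(-4) = -22
P→J: (-10)(-6) − (-10)(-9) = -30
Σ = -435
Area = |Σ|/2 = 217.5.

217.5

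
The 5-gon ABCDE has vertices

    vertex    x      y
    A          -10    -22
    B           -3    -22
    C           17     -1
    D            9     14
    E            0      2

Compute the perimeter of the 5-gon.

|AB| = √((7)² + (0)²) = √49 = 7
|BC| = √((20)² + (21)²) = √841 = 29
|CD| = √((-8)² + (15)²) = √289 = 17
|DE| = √((-9)² + (-12)²) = √225 = 15
|EA| = √((-10)² + (-24)²) = √676 = 26
Perimeter = 7 + 29 + 17 + 15 + 26 = 94.

94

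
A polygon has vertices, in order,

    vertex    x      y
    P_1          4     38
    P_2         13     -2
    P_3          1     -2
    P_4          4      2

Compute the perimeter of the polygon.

|P_1P_2| = √((9)² + (-40)²) = √1681 = 41
|P_2P_3| = √((-12)² + (0)²) = √144 = 12
|P_3P_4| = √((3)² + (4)²) = √25 = 5
|P_4P_1| = √((0)² + (36)²) = √1296 = 36
Perimeter = 41 + 12 + 5 + 36 = 94.

94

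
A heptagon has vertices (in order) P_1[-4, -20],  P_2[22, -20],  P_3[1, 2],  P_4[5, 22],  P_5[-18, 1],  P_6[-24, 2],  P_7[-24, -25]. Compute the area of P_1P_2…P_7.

Apply the shoelace formula: 2A = Σ (x_i·y_{i+1} − x_{i+1}·y_i), indices taken mod 7.
Σ = (520) + (64) + (12) + (401) + (-12) + (648) + (380) = 2013
Area = |Σ|/2 = 1006.5.

1006.5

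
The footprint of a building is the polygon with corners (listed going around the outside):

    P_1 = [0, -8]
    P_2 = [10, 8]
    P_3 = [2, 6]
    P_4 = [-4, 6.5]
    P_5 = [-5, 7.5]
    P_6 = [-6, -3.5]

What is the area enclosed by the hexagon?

137

Apply the shoelace (surveyor's) formula: 2A = Σ (x_i·y_{i+1} − x_{i+1}·y_i), indices taken mod 6.
Σ = (80) + (44) + (37) + (2.5) + (62.5) + (48) = 274
Area = |Σ|/2 = 137.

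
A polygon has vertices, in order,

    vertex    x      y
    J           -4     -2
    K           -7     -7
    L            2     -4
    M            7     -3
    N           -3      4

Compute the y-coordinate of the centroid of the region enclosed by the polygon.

Apply the surveyor's formula. First the cross-terms c_i = x_i·y_{i+1} − x_{i+1}·y_i:
  14, 42, 22, 19, 22  ⇒  2A = 119, A = 59.5.
Then Σ (y_i + y_{i+1})·c_i = -679, so ȳ = -679 / (6·59.5) = -97/51.

-97/51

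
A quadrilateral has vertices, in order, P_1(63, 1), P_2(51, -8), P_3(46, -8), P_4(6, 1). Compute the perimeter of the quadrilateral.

|P_1P_2| = √((-12)² + (-9)²) = √225 = 15
|P_2P_3| = √((-5)² + (0)²) = √25 = 5
|P_3P_4| = √((-40)² + (9)²) = √1681 = 41
|P_4P_1| = √((57)² + (0)²) = √3249 = 57
Perimeter = 15 + 5 + 41 + 57 = 118.

118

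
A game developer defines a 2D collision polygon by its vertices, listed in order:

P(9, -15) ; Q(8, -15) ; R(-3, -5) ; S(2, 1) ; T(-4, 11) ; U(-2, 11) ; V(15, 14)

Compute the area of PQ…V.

316.5

Cross-terms: -15, -85, 7, 26, -22, -193, -351  ⇒  Σ = -633
Area = |Σ|/2 = 316.5.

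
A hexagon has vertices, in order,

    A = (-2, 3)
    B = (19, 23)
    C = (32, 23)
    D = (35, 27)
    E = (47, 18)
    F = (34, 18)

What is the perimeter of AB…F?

|AB| = √((21)² + (20)²) = √841 = 29
|BC| = √((13)² + (0)²) = √169 = 13
|CD| = √((3)² + (4)²) = √25 = 5
|DE| = √((12)² + (-9)²) = √225 = 15
|EF| = √((-13)² + (0)²) = √169 = 13
|FA| = √((-36)² + (-15)²) = √1521 = 39
Perimeter = 29 + 13 + 5 + 15 + 13 + 39 = 114.

114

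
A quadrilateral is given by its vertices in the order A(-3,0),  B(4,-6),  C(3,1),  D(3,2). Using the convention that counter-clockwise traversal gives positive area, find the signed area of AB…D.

24.5

Σ = (18) + (22) + (3) + (6) = 49
Signed area = Σ/2 = 24.5 (positive ⇒ counter-clockwise traversal).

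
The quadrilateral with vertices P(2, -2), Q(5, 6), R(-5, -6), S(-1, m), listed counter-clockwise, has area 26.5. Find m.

-5

Write out the shoelace sum; only the two edges meeting at S involve m:
2·Area = [((-5)·m − (-1)·(-6)) + ((-1)·(-2) − 2·m)] + 22
       = -7·m + 18 = 53
⇒ m = -5.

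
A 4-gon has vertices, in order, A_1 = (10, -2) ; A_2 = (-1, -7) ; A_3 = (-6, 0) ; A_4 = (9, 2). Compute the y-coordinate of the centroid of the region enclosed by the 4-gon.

Apply the surveyor's formula. First the cross-terms c_i = x_i·y_{i+1} − x_{i+1}·y_i:
  -72, -42, -12, -38  ⇒  2A = -164, A = -82.
Then Σ (y_i + y_{i+1})·c_i = 918, so ȳ = 918 / (6·(-82)) = -153/82.

-153/82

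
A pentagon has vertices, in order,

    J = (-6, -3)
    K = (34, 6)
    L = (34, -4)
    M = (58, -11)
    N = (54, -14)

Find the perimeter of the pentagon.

142

|JK| = √((40)² + (9)²) = √1681 = 41
|KL| = √((0)² + (-10)²) = √100 = 10
|LM| = √((24)² + (-7)²) = √625 = 25
|MN| = √((-4)² + (-3)²) = √25 = 5
|NJ| = √((-60)² + (11)²) = √3721 = 61
Perimeter = 41 + 10 + 25 + 5 + 61 = 142.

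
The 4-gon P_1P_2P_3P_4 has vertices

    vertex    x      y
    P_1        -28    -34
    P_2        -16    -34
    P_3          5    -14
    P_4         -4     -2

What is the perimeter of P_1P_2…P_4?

|P_1P_2| = √((12)² + (0)²) = √144 = 12
|P_2P_3| = √((21)² + (20)²) = √841 = 29
|P_3P_4| = √((-9)² + (12)²) = √225 = 15
|P_4P_1| = √((-24)² + (-32)²) = √1600 = 40
Perimeter = 12 + 29 + 15 + 40 = 96.

96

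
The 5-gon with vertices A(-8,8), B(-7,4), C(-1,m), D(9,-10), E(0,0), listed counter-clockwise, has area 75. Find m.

The doubled signed area Σ (x_i y_{i+1} − x_{i+1} y_i) is linear in m.
With m=0 it equals 38; the coefficient of m is -16 (from the two edges through C).
So -16·m + 38 = 2·75 = 150 ⇒ m = -7.

-7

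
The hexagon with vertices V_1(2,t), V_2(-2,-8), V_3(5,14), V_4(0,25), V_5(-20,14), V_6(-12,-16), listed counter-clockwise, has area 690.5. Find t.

-24

Write out the shoelace sum; only the two edges meeting at V_1 involve t:
2·Area = [((-12)·t − 2·(-16)) + (2·(-8) − (-2)·t)] + 1125
       = -10·t + 1141 = 1381
⇒ t = -24.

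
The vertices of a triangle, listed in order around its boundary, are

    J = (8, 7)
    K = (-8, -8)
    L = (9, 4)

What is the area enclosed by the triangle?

31.5

Apply the shoelace (surveyor's) formula: 2A = Σ (x_i·y_{i+1} − x_{i+1}·y_i), indices taken mod 3.
Cross-terms: -8, 40, 31  ⇒  Σ = 63
Area = |Σ|/2 = 31.5.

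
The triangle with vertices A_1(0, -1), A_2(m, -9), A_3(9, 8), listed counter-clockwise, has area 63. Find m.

Write out the shoelace sum; only the two edges meeting at A_2 involve m:
2·Area = [(0·(-9) − m·(-1)) + (m·8 − 9·(-9))] + -9
       = 9·m + 72 = 126
⇒ m = 6.

6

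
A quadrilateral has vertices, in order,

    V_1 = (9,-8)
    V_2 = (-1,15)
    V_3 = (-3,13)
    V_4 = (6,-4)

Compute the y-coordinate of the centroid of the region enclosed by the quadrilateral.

445/81

Apply Gauss's area formula. First the cross-terms c_i = x_i·y_{i+1} − x_{i+1}·y_i:
  127, 32, -66, -12  ⇒  2A = 81, A = 40.5.
Then Σ (y_i + y_{i+1})·c_i = 1335, so ȳ = 1335 / (6·40.5) = 445/81.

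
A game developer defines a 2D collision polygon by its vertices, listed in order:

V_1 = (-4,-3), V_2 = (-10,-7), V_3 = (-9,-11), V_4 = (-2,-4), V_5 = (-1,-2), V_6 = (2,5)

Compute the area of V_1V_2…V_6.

36

Apply the shoelace (surveyor's) formula: 2A = Σ (x_i·y_{i+1} − x_{i+1}·y_i), indices taken mod 6.
Σ = (-2) + (47) + (14) + (0) + (-1) + (14) = 72
Area = |Σ|/2 = 36.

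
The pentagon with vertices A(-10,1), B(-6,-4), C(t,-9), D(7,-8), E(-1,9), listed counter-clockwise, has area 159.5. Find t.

Write out the shoelace sum; only the two edges meeting at C involve t:
2·Area = [((-6)·(-9) − t·(-4)) + (t·(-8) − 7·(-9))] + 190
       = -4·t + 307 = 319
⇒ t = -3.

-3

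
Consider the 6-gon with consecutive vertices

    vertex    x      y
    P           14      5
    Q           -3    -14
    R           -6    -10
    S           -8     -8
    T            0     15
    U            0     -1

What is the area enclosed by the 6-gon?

Apply the shoelace (surveyor's) formula: 2A = Σ (x_i·y_{i+1} − x_{i+1}·y_i), indices taken mod 6.
Σ = (-181) + (-54) + (-32) + (-120) + (0) + (14) = -373
Area = |Σ|/2 = 186.5.

186.5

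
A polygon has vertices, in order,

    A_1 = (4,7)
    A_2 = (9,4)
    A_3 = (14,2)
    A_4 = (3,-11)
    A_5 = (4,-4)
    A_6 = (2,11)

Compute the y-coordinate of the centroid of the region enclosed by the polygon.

-13/191

Apply Gauss's area formula. First the cross-terms c_i = x_i·y_{i+1} − x_{i+1}·y_i:
  -47, -38, -160, 32, 52, -30  ⇒  2A = -191, A = -95.5.
Then Σ (y_i + y_{i+1})·c_i = 39, so ȳ = 39 / (6·(-95.5)) = -13/191.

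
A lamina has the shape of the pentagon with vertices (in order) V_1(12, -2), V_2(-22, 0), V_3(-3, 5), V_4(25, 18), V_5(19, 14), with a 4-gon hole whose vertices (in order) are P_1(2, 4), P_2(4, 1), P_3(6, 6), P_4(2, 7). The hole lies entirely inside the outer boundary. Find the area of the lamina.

Outer boundary:
Σ = (-44) + (-110) + (-179) + (8) + (-206) = -531
Area = |Σ|/2 = 265.5.
Hole:
Apply the shoelace (surveyor's) formula: 2A = Σ (x_i·y_{i+1} − x_{i+1}·y_i), indices taken mod 4.
Cross-terms: -14, 18, 30, -6  ⇒  Σ = 28
Area = |Σ|/2 = 14.
Net area = 265.5 − 14 = 251.5.

251.5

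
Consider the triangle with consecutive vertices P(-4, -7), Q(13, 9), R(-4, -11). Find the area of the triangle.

34

P→Q: (-4)(9) − (13)(-7) = 55
Q→R: (13)(-11) − (-4)(9) = -107
R→P: (-4)(-7) − (-4)(-11) = -16
Σ = -68
Area = |Σ|/2 = 34.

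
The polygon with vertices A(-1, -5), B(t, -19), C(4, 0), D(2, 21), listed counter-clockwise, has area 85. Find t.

-4

The doubled signed area Σ (x_i y_{i+1} − x_{i+1} y_i) is linear in t.
With t=0 it equals 190; the coefficient of t is 5 (from the two edges through B).
So 5·t + 190 = 2·85 = 170 ⇒ t = -4.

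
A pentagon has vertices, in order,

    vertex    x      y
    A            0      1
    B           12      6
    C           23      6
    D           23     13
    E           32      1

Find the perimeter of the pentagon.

78

|AB| = √((12)² + (5)²) = √169 = 13
|BC| = √((11)² + (0)²) = √121 = 11
|CD| = √((0)² + (7)²) = √49 = 7
|DE| = √((9)² + (-12)²) = √225 = 15
|EA| = √((-32)² + (0)²) = √1024 = 32
Perimeter = 13 + 11 + 7 + 15 + 32 = 78.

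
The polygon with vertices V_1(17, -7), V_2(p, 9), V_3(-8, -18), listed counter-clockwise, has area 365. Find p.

-13

The doubled signed area Σ (x_i y_{i+1} − x_{i+1} y_i) is linear in p.
With p=0 it equals 587; the coefficient of p is -11 (from the two edges through V_2).
So -11·p + 587 = 2·365 = 730 ⇒ p = -13.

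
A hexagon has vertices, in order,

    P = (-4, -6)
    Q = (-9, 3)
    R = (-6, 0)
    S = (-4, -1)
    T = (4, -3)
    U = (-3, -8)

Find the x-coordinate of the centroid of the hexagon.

-65/27

Apply Gauss's area formula. First the cross-terms c_i = x_i·y_{i+1} − x_{i+1}·y_i:
  -66, 18, 6, 16, -41, -14  ⇒  2A = -81, A = -40.5.
Then Σ (x_i + x_{i+1})·c_i = 585, so x̄ = 585 / (6·(-40.5)) = -65/27.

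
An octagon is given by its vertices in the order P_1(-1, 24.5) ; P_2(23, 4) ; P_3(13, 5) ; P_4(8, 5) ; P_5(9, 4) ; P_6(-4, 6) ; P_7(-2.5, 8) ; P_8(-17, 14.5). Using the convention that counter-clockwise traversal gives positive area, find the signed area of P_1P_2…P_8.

Apply Gauss's area formula: 2A = Σ (x_i·y_{i+1} − x_{i+1}·y_i), indices taken mod 8.
Σ = (-567.5) + (63) + (25) + (-13) + (70) + (-17) + (99.75) + (-402) = -741.75
Signed area = Σ/2 = -370.875 (negative ⇒ clockwise traversal).

-370.875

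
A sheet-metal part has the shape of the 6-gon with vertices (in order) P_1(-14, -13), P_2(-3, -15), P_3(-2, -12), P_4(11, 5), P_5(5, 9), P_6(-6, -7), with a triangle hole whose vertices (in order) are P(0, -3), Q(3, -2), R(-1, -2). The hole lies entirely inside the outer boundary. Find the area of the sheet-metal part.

184

Outer boundary:
Σ = (171) + (6) + (122) + (74) + (19) + (-20) = 372
Area = |Σ|/2 = 186.
Hole:
Σ = (9) + (-8) + (3) = 4
Area = |Σ|/2 = 2.
Net area = 186 − 2 = 184.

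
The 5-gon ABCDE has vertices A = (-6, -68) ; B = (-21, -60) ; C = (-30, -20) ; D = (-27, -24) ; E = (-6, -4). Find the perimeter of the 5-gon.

156

|AB| = √((-15)² + (8)²) = √289 = 17
|BC| = √((-9)² + (40)²) = √1681 = 41
|CD| = √((3)² + (-4)²) = √25 = 5
|DE| = √((21)² + (20)²) = √841 = 29
|EA| = √((0)² + (-64)²) = √4096 = 64
Perimeter = 17 + 41 + 5 + 29 + 64 = 156.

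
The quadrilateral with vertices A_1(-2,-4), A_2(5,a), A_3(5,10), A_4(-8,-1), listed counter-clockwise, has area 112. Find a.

Write out the shoelace sum; only the two edges meeting at A_2 involve a:
2·Area = [((-2)·a − 5·(-4)) + (5·10 − 5·a)] + 105
       = -7·a + 175 = 224
⇒ a = -7.

-7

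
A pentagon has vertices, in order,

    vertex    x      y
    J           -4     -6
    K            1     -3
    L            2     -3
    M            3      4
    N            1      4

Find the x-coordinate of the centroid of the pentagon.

0.25

Apply Gauss's area formula. First the cross-terms c_i = x_i·y_{i+1} − x_{i+1}·y_i:
  18, 3, 17, 8, 10  ⇒  2A = 56, A = 28.
Then Σ (x_i + x_{i+1})·c_i = 42, so x̄ = 42 / (6·28) = 0.25.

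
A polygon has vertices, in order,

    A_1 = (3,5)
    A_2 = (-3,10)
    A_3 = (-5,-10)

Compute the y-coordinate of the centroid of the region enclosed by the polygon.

5/3

Apply Gauss's area formula. First the cross-terms c_i = x_i·y_{i+1} − x_{i+1}·y_i:
  45, 80, 5  ⇒  2A = 130, A = 65.
Then Σ (y_i + y_{i+1})·c_i = 650, so ȳ = 650 / (6·65) = 5/3.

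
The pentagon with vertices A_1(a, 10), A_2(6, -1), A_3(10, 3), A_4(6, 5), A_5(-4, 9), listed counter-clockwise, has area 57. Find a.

-8

Write out the shoelace sum; only the two edges meeting at A_1 involve a:
2·Area = [((-4)·10 − a·9) + (a·(-1) − 6·10)] + 134
       = -10·a + 34 = 114
⇒ a = -8.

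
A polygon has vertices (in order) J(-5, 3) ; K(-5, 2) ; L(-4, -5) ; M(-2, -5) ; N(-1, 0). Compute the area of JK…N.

Cross-terms: 5, 33, 10, -5, -3  ⇒  Σ = 40
Area = |Σ|/2 = 20.

20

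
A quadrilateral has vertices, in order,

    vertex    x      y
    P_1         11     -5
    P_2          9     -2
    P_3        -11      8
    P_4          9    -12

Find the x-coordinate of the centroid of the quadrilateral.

3

Apply the surveyor's formula. First the cross-terms c_i = x_i·y_{i+1} − x_{i+1}·y_i:
  23, 50, 60, 87  ⇒  2A = 220, A = 110.
Then Σ (x_i + x_{i+1})·c_i = 1980, so x̄ = 1980 / (6·110) = 3.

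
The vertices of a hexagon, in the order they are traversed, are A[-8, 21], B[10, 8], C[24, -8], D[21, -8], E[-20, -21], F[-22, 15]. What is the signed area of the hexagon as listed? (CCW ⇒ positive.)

-1137.5

Apply the surveyor's formula: 2A = Σ (x_i·y_{i+1} − x_{i+1}·y_i), indices taken mod 6.
Σ = (-274) + (-272) + (-24) + (-601) + (-762) + (-342) = -2275
Signed area = Σ/2 = -1137.5 (negative ⇒ clockwise traversal).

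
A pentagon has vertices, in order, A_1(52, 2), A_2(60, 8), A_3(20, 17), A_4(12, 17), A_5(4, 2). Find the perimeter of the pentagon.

124

|A_1A_2| = √((8)² + (6)²) = √100 = 10
|A_2A_3| = √((-40)² + (9)²) = √1681 = 41
|A_3A_4| = √((-8)² + (0)²) = √64 = 8
|A_4A_5| = √((-8)² + (-15)²) = √289 = 17
|A_5A_1| = √((48)² + (0)²) = √2304 = 48
Perimeter = 10 + 41 + 8 + 17 + 48 = 124.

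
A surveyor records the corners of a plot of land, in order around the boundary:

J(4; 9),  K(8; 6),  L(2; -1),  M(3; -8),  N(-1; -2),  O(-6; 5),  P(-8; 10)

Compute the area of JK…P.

122

Apply the surveyor's formula: 2A = Σ (x_i·y_{i+1} − x_{i+1}·y_i), indices taken mod 7.
J→K: (4)(6) − (8)(9) = -48
K→L: (8)(-1) − (2)(6) = -20
L→M: (2)(-8) − (3)(-1) = -13
M→N: (3)(-2) − (-1)(-8) = -14
N→O: (-1)(5) − (-6)(-2) = -17
O→P: (-6)(10) − (-8)(5) = -20
P→J: (-8)(9) − (4)(10) = -112
Σ = -244
Area = |Σ|/2 = 122.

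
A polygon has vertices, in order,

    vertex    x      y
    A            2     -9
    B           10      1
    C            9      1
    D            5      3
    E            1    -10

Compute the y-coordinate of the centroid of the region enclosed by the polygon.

Apply Gauss's area formula. First the cross-terms c_i = x_i·y_{i+1} − x_{i+1}·y_i:
  92, 1, 22, -53, 11  ⇒  2A = 73, A = 36.5.
Then Σ (y_i + y_{i+1})·c_i = -484, so ȳ = -484 / (6·36.5) = -484/219.

-484/219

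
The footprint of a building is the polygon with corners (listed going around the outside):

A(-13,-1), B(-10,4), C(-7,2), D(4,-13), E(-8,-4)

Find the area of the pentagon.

67.5

Apply the shoelace formula: 2A = Σ (x_i·y_{i+1} − x_{i+1}·y_i), indices taken mod 5.
Σ = (-62) + (8) + (83) + (-120) + (-44) = -135
Area = |Σ|/2 = 67.5.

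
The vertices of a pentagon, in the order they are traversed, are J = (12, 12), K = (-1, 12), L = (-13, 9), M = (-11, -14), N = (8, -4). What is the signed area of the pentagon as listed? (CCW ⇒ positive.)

442

Apply Gauss's area formula: 2A = Σ (x_i·y_{i+1} − x_{i+1}·y_i), indices taken mod 5.
Cross-terms: 156, 147, 281, 156, 144  ⇒  Σ = 884
Signed area = Σ/2 = 442 (positive ⇒ counter-clockwise traversal).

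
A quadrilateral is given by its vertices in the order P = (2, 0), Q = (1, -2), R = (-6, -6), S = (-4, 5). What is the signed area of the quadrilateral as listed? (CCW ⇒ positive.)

Apply the surveyor's formula: 2A = Σ (x_i·y_{i+1} − x_{i+1}·y_i), indices taken mod 4.
P→Q: (2)(-2) − (1)(0) = -4
Q→R: (1)(-6) − (-6)(-2) = -18
R→S: (-6)(5) − (-4)(-6) = -54
S→P: (-4)(0) − (2)(5) = -10
Σ = -86
Signed area = Σ/2 = -43 (negative ⇒ clockwise traversal).

-43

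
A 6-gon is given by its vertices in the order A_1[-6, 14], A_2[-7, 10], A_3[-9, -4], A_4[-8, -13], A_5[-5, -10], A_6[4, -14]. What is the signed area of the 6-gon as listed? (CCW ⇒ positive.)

169

Σ = (38) + (118) + (85) + (15) + (110) + (-28) = 338
Signed area = Σ/2 = 169 (positive ⇒ counter-clockwise traversal).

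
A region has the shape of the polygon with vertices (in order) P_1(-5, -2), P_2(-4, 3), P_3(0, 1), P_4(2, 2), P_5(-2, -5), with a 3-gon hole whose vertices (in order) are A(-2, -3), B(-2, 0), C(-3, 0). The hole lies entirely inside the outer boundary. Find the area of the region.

Outer boundary:
Apply Gauss's area formula: 2A = Σ (x_i·y_{i+1} − x_{i+1}·y_i), indices taken mod 5.
Σ = (-23) + (-4) + (-2) + (-6) + (-21) = -56
Area = |Σ|/2 = 28.
Hole:
Σ = (-6) + (0) + (9) = 3
Area = |Σ|/2 = 1.5.
Net area = 28 − 1.5 = 26.5.

26.5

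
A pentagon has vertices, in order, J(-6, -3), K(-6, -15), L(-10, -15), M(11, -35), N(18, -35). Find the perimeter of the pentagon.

92

|JK| = √((0)² + (-12)²) = √144 = 12
|KL| = √((-4)² + (0)²) = √16 = 4
|LM| = √((21)² + (-20)²) = √841 = 29
|MN| = √((7)² + (0)²) = √49 = 7
|NJ| = √((-24)² + (32)²) = √1600 = 40
Perimeter = 12 + 4 + 29 + 7 + 40 = 92.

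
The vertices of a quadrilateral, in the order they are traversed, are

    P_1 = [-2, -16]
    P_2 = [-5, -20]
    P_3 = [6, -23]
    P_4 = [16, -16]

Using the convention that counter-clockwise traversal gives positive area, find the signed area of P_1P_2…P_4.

89.5

Apply the surveyor's formula: 2A = Σ (x_i·y_{i+1} − x_{i+1}·y_i), indices taken mod 4.
Cross-terms: -40, 235, 272, -288  ⇒  Σ = 179
Signed area = Σ/2 = 89.5 (positive ⇒ counter-clockwise traversal).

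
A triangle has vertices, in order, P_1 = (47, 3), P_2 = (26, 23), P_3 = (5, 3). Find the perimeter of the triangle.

100

|P_1P_2| = √((-21)² + (20)²) = √841 = 29
|P_2P_3| = √((-21)² + (-20)²) = √841 = 29
|P_3P_1| = √((42)² + (0)²) = √1764 = 42
Perimeter = 29 + 29 + 42 = 100.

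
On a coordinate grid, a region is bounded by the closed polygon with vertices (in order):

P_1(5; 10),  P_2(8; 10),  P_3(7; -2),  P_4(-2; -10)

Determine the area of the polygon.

Apply the surveyor's formula: 2A = Σ (x_i·y_{i+1} − x_{i+1}·y_i), indices taken mod 4.
Cross-terms: -30, -86, -74, 30  ⇒  Σ = -160
Area = |Σ|/2 = 80.

80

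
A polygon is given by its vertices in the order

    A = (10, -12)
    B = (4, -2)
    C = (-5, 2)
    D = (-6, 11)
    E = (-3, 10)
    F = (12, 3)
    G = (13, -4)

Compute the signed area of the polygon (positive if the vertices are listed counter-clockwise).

-188

Apply Gauss's area formula: 2A = Σ (x_i·y_{i+1} − x_{i+1}·y_i), indices taken mod 7.
Σ = (28) + (-2) + (-43) + (-27) + (-129) + (-87) + (-116) = -376
Signed area = Σ/2 = -188 (negative ⇒ clockwise traversal).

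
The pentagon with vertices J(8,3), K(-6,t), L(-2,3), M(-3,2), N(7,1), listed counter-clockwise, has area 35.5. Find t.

7

The doubled signed area Σ (x_i y_{i+1} − x_{i+1} y_i) is linear in t.
With t=0 it equals 1; the coefficient of t is 10 (from the two edges through K).
So 10·t + 1 = 2·35.5 = 71 ⇒ t = 7.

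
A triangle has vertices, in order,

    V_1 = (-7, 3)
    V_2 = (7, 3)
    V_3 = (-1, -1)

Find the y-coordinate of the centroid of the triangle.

Apply the surveyor's formula. First the cross-terms c_i = x_i·y_{i+1} − x_{i+1}·y_i:
  -42, -4, -10  ⇒  2A = -56, A = -28.
Then Σ (y_i + y_{i+1})·c_i = -280, so ȳ = -280 / (6·(-28)) = 5/3.

5/3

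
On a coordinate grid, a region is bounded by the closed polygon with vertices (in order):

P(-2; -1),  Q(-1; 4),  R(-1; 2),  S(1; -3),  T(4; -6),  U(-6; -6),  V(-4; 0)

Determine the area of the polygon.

Apply Gauss's area formula: 2A = Σ (x_i·y_{i+1} − x_{i+1}·y_i), indices taken mod 7.
Σ = (-9) + (2) + (1) + (6) + (-60) + (-24) + (4) = -80
Area = |Σ|/2 = 40.

40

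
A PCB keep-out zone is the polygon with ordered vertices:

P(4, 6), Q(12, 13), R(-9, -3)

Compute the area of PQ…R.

Apply the shoelace formula: 2A = Σ (x_i·y_{i+1} − x_{i+1}·y_i), indices taken mod 3.
Σ = (-20) + (81) + (-42) = 19
Area = |Σ|/2 = 9.5.

9.5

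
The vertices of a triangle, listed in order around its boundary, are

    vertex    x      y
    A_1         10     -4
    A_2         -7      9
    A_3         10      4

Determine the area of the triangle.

Apply Gauss's area formula: 2A = Σ (x_i·y_{i+1} − x_{i+1}·y_i), indices taken mod 3.
A_1→A_2: (10)(9) − (-7)(-4) = 62
A_2→A_3: (-7)(4) − (10)(9) = -118
A_3→A_1: (10)(-4) − (10)(4) = -80
Σ = -136
Area = |Σ|/2 = 68.

68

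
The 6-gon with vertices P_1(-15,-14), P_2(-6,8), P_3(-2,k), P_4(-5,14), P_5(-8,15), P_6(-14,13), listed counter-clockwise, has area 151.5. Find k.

15

Write out the shoelace sum; only the two edges meeting at P_3 involve k:
2·Area = [((-6)·k − (-2)·8) + ((-2)·14 − (-5)·k)] + 330
       = -1·k + 318 = 303
⇒ k = 15.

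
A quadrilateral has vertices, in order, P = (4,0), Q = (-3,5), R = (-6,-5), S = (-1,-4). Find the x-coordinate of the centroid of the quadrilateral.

Apply Gauss's area formula. First the cross-terms c_i = x_i·y_{i+1} − x_{i+1}·y_i:
  20, 45, 19, 16  ⇒  2A = 100, A = 50.
Then Σ (x_i + x_{i+1})·c_i = -470, so x̄ = -470 / (6·50) = -47/30.

-47/30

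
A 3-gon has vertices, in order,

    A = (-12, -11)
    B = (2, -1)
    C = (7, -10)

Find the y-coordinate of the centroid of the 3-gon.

-22/3

Apply the surveyor's formula. First the cross-terms c_i = x_i·y_{i+1} − x_{i+1}·y_i:
  34, -13, -197  ⇒  2A = -176, A = -88.
Then Σ (y_i + y_{i+1})·c_i = 3872, so ȳ = 3872 / (6·(-88)) = -22/3.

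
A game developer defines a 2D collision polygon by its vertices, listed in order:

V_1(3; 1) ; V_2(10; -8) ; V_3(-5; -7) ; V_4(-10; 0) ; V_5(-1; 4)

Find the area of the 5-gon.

133.5

V_1→V_2: (3)(-8) − (10)(1) = -34
V_2→V_3: (10)(-7) − (-5)(-8) = -110
V_3→V_4: (-5)(0) − (-10)(-7) = -70
V_4→V_5: (-10)(4) − (-1)(0) = -40
V_5→V_1: (-1)(1) − (3)(4) = -13
Σ = -267
Area = |Σ|/2 = 133.5.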